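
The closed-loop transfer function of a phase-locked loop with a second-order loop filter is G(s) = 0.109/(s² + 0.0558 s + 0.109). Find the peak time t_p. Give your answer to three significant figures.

ω_n = √0.109 = 0.330 rad/s; ζ = 0.0558/(2·0.330) = 0.0845.
ω_d = 0.330·√(1 − 0.0845²) = 0.329 rad/s. Then t_p = π/ω_d = 9.55 s.

t_p ≈ 9.55 s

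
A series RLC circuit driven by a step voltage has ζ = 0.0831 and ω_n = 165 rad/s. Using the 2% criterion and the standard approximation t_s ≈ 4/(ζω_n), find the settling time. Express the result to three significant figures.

t_s ≈ 4/(ζω_n) = 4/(0.0831 × 165) = 0.292 s.

t_s ≈ 0.292 s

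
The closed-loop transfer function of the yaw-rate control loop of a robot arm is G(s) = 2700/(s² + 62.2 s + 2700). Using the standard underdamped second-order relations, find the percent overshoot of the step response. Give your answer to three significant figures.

ω_n = √2700 = 52.0 rad/s; ζ = 62.2/(2·52.0) = 0.599.
%OS = 100·exp(−πζ/√(1−ζ²)) = 9.56%.

%OS ≈ 9.56%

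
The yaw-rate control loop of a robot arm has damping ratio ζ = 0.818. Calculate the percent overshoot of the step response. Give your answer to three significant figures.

%OS ≈ 1.15%

For an underdamped second-order system, %OS = 100·exp(−πζ/√(1−ζ²)).
πζ/√(1−ζ²) = π·0.818/√(1−0.669) = 4.468, so %OS = 100·e^(−4.468) = 1.15%.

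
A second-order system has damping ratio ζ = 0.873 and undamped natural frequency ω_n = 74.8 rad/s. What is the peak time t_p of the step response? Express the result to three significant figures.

t_p ≈ 0.0861 s

The damped frequency is ω_d = ω_n√(1−ζ²) = 74.8·√(1−0.762) = 36.5 rad/s.
Peak time t_p = π/ω_d = π/36.5 = 0.0861 s.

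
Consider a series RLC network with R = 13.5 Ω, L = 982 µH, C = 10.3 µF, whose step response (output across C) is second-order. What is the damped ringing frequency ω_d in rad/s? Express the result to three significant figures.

For a series RLC circuit (capacitor voltage as output), ω_n = 1/√(LC) = 1/√(982 µH · 10.3 µF) = 9940 rad/s.
ζ = (R/2)·√(C/L) = (13.5/2)·√(10.3 µF/982 µH) = 0.691.
The damped frequency ω_d = ω_n√(1−ζ²) = 7180 rad/s.

ω_d ≈ 7180 rad/s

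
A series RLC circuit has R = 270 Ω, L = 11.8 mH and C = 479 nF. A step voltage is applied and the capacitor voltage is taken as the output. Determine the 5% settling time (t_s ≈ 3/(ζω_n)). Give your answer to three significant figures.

t_s ≈ 0.000262 s

For a series RLC circuit (capacitor voltage as output), ω_n = 1/√(LC) = 1/√(11.8 mH · 479 nF) = 13300 rad/s.
ζ = (R/2)·√(C/L) = (270/2)·√(479 nF/11.8 mH) = 0.860.
t_s ≈ 3/(ζω_n) = 0.000262 s.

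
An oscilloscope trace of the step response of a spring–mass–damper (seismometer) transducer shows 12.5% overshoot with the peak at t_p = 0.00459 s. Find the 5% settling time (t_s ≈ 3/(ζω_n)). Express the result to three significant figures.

ζ from %OS: ζ = |ln 0.125|/√(π²+ln²0.125) = 0.552.
t_p = π/ω_d ⇒ ω_d = 684 rad/s; then ω_n = ω_d/√(1−ζ²) = 821 rad/s.
t_s ≈ 3/(ζω_n) = 3/(0.552·821) = 0.00662 s.

t_s ≈ 0.00662 s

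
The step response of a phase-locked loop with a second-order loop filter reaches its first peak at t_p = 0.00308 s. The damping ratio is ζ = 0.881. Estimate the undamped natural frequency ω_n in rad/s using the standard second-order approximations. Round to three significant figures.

Peak time t_p = π/ω_d, so ω_d = π/t_p = π/0.00308 = 1020 rad/s.
ω_n = ω_d/√(1−ζ²) = 1020/√0.224 = 2160 rad/s.

ω_n ≈ 2160 rad/s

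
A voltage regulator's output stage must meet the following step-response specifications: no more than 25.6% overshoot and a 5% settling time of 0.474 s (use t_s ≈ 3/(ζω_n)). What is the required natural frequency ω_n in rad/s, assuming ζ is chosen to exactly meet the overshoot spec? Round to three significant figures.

From %OS = 100·exp(−πζ/√(1−ζ²)), invert to get ζ = −ln(OS)/√(π² + ln²(OS)) with OS = 0.256.
−ln 0.256 = 1.363, so ζ = 1.363/√(π² + 1.857) = 0.398.
Then ω_n = 3/(ζ t_s) = 3/(0.398 × 0.474) = 15.9 rad/s.

ω_n ≈ 15.9 rad/s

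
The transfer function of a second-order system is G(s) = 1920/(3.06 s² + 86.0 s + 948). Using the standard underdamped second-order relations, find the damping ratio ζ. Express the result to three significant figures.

Dividing through by 3.06: denominator becomes s² + 28.10 s + 309.8.
So ω_n = √309.8 = 17.6 rad/s and ζ = 28.10/(2·17.6) = 0.798.

ζ ≈ 0.798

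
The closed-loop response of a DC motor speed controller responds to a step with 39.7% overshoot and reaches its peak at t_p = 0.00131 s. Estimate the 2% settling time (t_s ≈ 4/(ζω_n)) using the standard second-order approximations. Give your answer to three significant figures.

t_s ≈ 0.00567 s

The overshoot fixes ζ = −ln(OS)/√(π²+ln²(OS)) = 0.282.
From t_p = π/ω_d, ω_d = π/0.00131 = 2400 rad/s, so ω_n = ω_d/√(1−ζ²) = 2500 rad/s.
t_s ≈ 4/(ζω_n) = 4/(0.282·2500) = 0.00567 s.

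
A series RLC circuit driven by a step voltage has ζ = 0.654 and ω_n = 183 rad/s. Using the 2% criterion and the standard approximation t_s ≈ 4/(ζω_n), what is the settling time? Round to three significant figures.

t_s ≈ 4/(ζω_n) = 4/(0.654 × 183) = 0.0334 s.

t_s ≈ 0.0334 s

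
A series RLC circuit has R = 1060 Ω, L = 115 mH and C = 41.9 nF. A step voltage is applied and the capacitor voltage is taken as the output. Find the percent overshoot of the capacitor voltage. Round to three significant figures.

For a series RLC circuit (capacitor voltage as output), ω_n = 1/√(LC) = 1/√(115 mH · 41.9 nF) = 14400 rad/s.
ζ = (R/2)·√(C/L) = (1060/2)·√(41.9 nF/115 mH) = 0.320.
%OS = 100 e^{−πζ/√(1−ζ²)} with ζ = 0.320 gives 34.6%.

%OS ≈ 34.6%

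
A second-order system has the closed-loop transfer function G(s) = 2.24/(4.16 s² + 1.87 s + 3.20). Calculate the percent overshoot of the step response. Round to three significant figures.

%OS ≈ 43.5%

Dividing through by 4.16: denominator becomes s² + 0.4495 s + 0.7692.
So ω_n = √0.7692 = 0.877 rad/s and ζ = 0.4495/(2·0.877) = 0.256.
%OS = 100·exp(−πζ/√(1−ζ²)) = 43.5%.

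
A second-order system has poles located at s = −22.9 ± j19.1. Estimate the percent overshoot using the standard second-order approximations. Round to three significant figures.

%OS ≈ 2.31%

With σ = 22.9, ω_d = 19.1: ω_n = √(σ²+ω_d²) = 29.8 rad/s, ζ = σ/ω_n = 0.768.
%OS = 100 e^{−πζ/√(1−ζ²)} with ζ = 0.768 gives 2.31%.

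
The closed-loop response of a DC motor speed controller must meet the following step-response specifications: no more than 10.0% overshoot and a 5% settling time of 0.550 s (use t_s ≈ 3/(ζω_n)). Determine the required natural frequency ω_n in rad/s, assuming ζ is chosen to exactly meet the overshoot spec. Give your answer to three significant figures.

ζ = −ln(OS)/√(π² + (ln OS)²). With OS = 0.100, ln OS = −2.303 and ζ = 2.303/3.895 = 0.591.
Then ω_n = 3/(ζ t_s) = 3/(0.591 × 0.550) = 9.23 rad/s.

ω_n ≈ 9.23 rad/s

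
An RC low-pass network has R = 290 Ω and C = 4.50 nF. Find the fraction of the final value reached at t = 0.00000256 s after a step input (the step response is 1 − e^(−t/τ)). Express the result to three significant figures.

y/y_∞ ≈ 0.859

τ = RC = 290 × 4.50 nF = 0.00000130 s.
y(t)/y_∞ = 1 − e^(−t/τ) = 1 − e^(−0.00000256/0.00000130) = 1 − e^(−1.96) = 0.859.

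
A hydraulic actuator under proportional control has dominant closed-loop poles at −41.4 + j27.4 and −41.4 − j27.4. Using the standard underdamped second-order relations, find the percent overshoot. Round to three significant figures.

%OS ≈ 0.868%

The poles are at −σ ± jω_d with σ = 41.4 and ω_d = 27.4, so ω_n = √(σ²+ω_d²) = 49.6 rad/s and ζ = σ/ω_n = 0.834.
Overshoot: exp(−π·0.834/√(1−0.834²)) = 0.00868, i.e. 0.868%.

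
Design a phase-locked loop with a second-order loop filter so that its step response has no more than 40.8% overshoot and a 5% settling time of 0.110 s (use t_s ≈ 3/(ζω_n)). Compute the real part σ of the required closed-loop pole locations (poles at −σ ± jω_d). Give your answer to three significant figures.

The settling-time spec alone fixes σ = ζω_n = 3/t_s = 3/0.110 = 27.3.
(Overshoot then fixes ζ = 0.274 and hence ω_d = σ·√(1−ζ²)/ζ = 95.6 rad/s.)

σ ≈ 27.3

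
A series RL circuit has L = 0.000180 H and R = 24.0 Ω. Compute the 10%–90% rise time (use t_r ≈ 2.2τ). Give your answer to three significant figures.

τ = L/R = 0.000180/24.0 = 0.00000750 s.
t_r ≈ 2.2τ = 0.0000165 s.

t_r ≈ 0.0000165 s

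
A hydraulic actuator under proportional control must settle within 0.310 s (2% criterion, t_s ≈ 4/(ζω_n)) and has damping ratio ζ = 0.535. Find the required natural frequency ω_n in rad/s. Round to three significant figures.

ω_n ≈ 24.1 rad/s

Rearranging t_s ≈ 4/(ζω_n) gives ω_n = 4/(ζ·t_s) = 4/(0.535 × 0.310) = 24.1 rad/s.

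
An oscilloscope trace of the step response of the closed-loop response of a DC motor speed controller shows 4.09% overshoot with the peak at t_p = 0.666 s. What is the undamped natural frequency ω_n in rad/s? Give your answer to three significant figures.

ω_n ≈ 6.73 rad/s

From the overshoot, ζ = −ln(OS)/√(π²+ln²(OS)) = 0.713.
t_p = π/ω_d ⇒ ω_d = 4.72 rad/s; then ω_n = ω_d/√(1−ζ²) = 6.73 rad/s.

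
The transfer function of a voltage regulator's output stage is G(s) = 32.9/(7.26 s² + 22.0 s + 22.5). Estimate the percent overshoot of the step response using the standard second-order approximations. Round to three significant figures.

Dividing through by 7.26: denominator becomes s² + 3.030 s + 3.099.
So ω_n = √3.099 = 1.76 rad/s and ζ = 3.030/(2·1.76) = 0.861.
%OS = 100 e^{−πζ/√(1−ζ²)} with ζ = 0.861 gives 0.494%.

%OS ≈ 0.494%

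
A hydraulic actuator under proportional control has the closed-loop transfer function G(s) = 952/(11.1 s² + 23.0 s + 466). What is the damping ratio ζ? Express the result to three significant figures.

Dividing through by 11.1: denominator becomes s² + 2.072 s + 41.98.
So ω_n = √41.98 = 6.48 rad/s and ζ = 2.072/(2·6.48) = 0.160.

ζ ≈ 0.160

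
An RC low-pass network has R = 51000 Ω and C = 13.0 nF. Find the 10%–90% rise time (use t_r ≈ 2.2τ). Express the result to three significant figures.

τ = RC = 51000 × 13.0 nF = 0.000663 s.
t_r ≈ 2.2τ = 0.00146 s.

t_r ≈ 0.00146 s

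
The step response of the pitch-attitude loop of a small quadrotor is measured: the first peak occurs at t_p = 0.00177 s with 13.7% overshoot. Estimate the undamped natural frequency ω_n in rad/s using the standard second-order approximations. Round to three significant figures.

ω_n ≈ 2100 rad/s

The overshoot fixes ζ = −ln(OS)/√(π²+ln²(OS)) = 0.535.
From t_p = π/ω_d, ω_d = π/0.00177 = 1770 rad/s, so ω_n = ω_d/√(1−ζ²) = 2100 rad/s.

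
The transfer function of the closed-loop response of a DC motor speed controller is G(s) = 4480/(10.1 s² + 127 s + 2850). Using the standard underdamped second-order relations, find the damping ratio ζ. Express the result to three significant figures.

Dividing through by 10.1: denominator becomes s² + 12.57 s + 282.2.
So ω_n = √282.2 = 16.8 rad/s and ζ = 12.57/(2·16.8) = 0.374.

ζ ≈ 0.374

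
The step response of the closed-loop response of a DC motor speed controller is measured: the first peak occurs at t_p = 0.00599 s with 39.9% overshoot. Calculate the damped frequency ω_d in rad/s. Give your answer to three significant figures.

ω_d ≈ 524 rad/s

t_p = π/ω_d, so ω_d = π/0.00599 = 524 rad/s.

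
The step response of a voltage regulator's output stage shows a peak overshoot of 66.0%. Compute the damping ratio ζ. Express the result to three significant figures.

Inverting the overshoot relation: ζ = |ln 0.660|/√(π² + ln²0.660) = 0.131.

ζ ≈ 0.131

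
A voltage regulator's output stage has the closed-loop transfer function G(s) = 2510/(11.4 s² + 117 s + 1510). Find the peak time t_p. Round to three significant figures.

t_p ≈ 0.305 s

Dividing through by 11.4: denominator becomes s² + 10.26 s + 132.5.
So ω_n = √132.5 = 11.5 rad/s and ζ = 10.26/(2·11.5) = 0.446.
The damped frequency ω_d = ω_n√(1−ζ²) = 10.3 rad/s. t_p = π/ω_d = 0.305 s.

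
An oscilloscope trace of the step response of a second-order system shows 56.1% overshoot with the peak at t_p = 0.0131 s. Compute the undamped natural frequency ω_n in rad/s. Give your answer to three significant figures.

ω_n ≈ 244 rad/s

The overshoot fixes ζ = −ln(OS)/√(π²+ln²(OS)) = 0.181.
From t_p = π/ω_d, ω_d = π/0.0131 = 240 rad/s, so ω_n = ω_d/√(1−ζ²) = 244 rad/s.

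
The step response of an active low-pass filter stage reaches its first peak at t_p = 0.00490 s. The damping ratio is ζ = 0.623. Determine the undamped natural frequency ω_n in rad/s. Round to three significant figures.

Peak time t_p = π/ω_d, so ω_d = π/t_p = π/0.00490 = 641 rad/s.
ω_n = ω_d/√(1−ζ²) = 641/√0.612 = 820 rad/s.

ω_n ≈ 820 rad/s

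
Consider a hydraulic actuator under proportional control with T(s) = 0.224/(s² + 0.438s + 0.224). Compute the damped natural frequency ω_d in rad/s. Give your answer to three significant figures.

Comparing the denominator to s² + 2ζω_n s + ω_n²: ω_n = √0.224 = 0.473 rad/s, and 2ζω_n = 0.438 so ζ = 0.438/(2·0.473) = 0.463.
ω_d = ω_n√(1−ζ²) = 0.420 rad/s.

ω_d ≈ 0.420 rad/s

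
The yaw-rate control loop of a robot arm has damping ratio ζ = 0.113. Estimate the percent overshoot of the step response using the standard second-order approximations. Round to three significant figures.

%OS ≈ 70.0%

For an underdamped second-order system, %OS = 100·exp(−πζ/√(1−ζ²)).
πζ/√(1−ζ²) = π·0.113/√(1−0.0128) = 0.3573, so %OS = 100·e^(−0.3573) = 70.0%.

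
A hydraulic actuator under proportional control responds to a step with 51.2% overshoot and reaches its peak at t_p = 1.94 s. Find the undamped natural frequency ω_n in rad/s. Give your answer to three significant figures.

ω_n ≈ 1.66 rad/s

From the overshoot, ζ = −ln(OS)/√(π²+ln²(OS)) = 0.208.
t_p = π/ω_d ⇒ ω_d = 1.62 rad/s; then ω_n = ω_d/√(1−ζ²) = 1.66 rad/s.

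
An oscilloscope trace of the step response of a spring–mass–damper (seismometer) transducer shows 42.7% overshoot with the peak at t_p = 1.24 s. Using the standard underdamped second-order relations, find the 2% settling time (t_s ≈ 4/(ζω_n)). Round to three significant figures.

The overshoot fixes ζ = −ln(OS)/√(π²+ln²(OS)) = 0.261.
From t_p = π/ω_d, ω_d = π/1.24 = 2.53 rad/s, so ω_n = ω_d/√(1−ζ²) = 2.62 rad/s.
t_s ≈ 4/(ζω_n) = 4/(0.261·2.62) = 5.83 s.

t_s ≈ 5.83 s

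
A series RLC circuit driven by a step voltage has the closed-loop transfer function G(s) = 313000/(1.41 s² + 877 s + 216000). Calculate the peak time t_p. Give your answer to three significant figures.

Dividing through by 1.41: denominator becomes s² + 622.0 s + 153200.
So ω_n = √153200 = 391 rad/s and ζ = 622.0/(2·391) = 0.795.
The damped frequency ω_d = ω_n√(1−ζ²) = 238 rad/s. t_p = π/ω_d = 0.0132 s.

t_p ≈ 0.0132 s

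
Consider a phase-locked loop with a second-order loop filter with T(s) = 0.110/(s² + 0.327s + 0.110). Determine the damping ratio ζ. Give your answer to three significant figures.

ω_n = √0.110 = 0.332 rad/s; ζ = 0.327/(2·0.332) = 0.493.

ζ ≈ 0.493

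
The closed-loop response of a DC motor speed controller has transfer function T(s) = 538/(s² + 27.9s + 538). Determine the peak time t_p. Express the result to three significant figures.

t_p ≈ 0.170 s

ω_n = √538 = 23.2 rad/s; ζ = 27.9/(2·23.2) = 0.601.
ω_d = ω_n√(1−ζ²) = 18.5 rad/s. Then t_p = π/ω_d = 0.170 s.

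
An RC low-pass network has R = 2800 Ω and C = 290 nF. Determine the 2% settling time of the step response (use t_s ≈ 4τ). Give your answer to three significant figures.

t_s ≈ 0.00325 s

τ = RC = 2800 × 290 nF = 0.000812 s.
t_s ≈ 4τ = 0.00325 s.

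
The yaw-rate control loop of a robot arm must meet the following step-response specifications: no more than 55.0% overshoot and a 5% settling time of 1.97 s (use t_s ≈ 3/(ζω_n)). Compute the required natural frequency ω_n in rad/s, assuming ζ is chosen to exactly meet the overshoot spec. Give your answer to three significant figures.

ω_n ≈ 8.15 rad/s

Inverting the overshoot relation: ζ = |ln 0.550|/√(π² + ln²0.550) = 0.187.
From t_s ≈ 3/(ζω_n): ω_n = 3/(ζ·t_s) = 3/(0.187·1.97) = 8.15 rad/s.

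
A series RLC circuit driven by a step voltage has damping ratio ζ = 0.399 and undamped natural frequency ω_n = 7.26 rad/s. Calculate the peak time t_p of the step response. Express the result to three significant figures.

The damped frequency is ω_d = ω_n√(1−ζ²) = 7.26·√(1−0.159) = 6.66 rad/s.
Peak time t_p = π/ω_d = π/6.66 = 0.472 s.

t_p ≈ 0.472 s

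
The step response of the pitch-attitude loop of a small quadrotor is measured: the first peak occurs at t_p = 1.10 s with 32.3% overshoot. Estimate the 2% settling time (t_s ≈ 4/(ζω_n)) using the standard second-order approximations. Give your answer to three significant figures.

t_s ≈ 3.89 s

The overshoot fixes ζ = −ln(OS)/√(π²+ln²(OS)) = 0.338.
From t_p = π/ω_d, ω_d = π/1.10 = 2.86 rad/s, so ω_n = ω_d/√(1−ζ²) = 3.04 rad/s.
t_s ≈ 4/(ζω_n) = 4/(0.338·3.04) = 3.89 s.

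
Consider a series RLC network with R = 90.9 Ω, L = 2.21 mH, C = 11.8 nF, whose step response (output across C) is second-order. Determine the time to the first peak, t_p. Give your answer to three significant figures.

For a series RLC circuit (capacitor voltage as output), ω_n = 1/√(LC) = 1/√(2.21 mH · 11.8 nF) = 196000 rad/s.
ζ = (R/2)·√(C/L) = (90.9/2)·√(11.8 nF/2.21 mH) = 0.105.
ω_d = 196000·√(1 − 0.105²) = 195000 rad/s. t_p = π/ω_d = 0.0000161 s.

t_p ≈ 0.0000161 s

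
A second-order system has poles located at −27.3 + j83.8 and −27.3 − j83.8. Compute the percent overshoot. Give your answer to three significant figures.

%OS ≈ 35.9%

With σ = 27.3, ω_d = 83.8: ω_n = √(σ²+ω_d²) = 88.1 rad/s, ζ = σ/ω_n = 0.310.
Overshoot: exp(−π·0.310/√(1−0.310²)) = 0.359, i.e. 35.9%.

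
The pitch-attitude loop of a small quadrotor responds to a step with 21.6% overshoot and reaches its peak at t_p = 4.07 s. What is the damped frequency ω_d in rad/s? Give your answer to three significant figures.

t_p = π/ω_d, so ω_d = π/4.07 = 0.772 rad/s.

ω_d ≈ 0.772 rad/s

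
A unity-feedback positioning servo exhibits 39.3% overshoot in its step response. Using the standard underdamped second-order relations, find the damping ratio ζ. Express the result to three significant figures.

Inverting the overshoot relation: ζ = |ln 0.393|/√(π² + ln²0.393) = 0.285.

ζ ≈ 0.285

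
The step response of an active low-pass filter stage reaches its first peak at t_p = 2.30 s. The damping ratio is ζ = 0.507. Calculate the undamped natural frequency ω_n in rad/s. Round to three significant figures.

ω_n ≈ 1.58 rad/s

Peak time t_p = π/ω_d, so ω_d = π/t_p = π/2.30 = 1.37 rad/s.
ω_n = ω_d/√(1−ζ²) = 1.37/√0.743 = 1.58 rad/s.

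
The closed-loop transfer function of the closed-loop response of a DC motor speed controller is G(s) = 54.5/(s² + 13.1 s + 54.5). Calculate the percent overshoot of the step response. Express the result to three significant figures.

%OS ≈ 0.238%

ω_n = √54.5 = 7.38 rad/s; ζ = 13.1/(2·7.38) = 0.887.
%OS = 100 e^{−πζ/√(1−ζ²)} with ζ = 0.887 gives 0.238%.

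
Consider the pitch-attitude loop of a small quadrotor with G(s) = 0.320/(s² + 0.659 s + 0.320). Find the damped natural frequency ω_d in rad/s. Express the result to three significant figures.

ω_d ≈ 0.460 rad/s

Matching coefficients with s² + 2ζω_n s + ω_n² gives ω_n² = 0.320 ⇒ ω_n = 0.566 rad/s, and ζ = 0.659/(2ω_n) = 0.582.
The damped frequency ω_d = ω_n√(1−ζ²) = 0.460 rad/s.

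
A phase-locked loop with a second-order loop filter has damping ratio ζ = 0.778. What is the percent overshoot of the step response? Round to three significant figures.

%OS ≈ 2.04%

For an underdamped second-order system, %OS = 100·exp(−πζ/√(1−ζ²)).
πζ/√(1−ζ²) = π·0.778/√(1−0.605) = 3.890, so %OS = 100·e^(−3.890) = 2.04%.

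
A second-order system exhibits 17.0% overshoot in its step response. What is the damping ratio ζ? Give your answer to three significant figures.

From %OS = 100·exp(−πζ/√(1−ζ²)), invert to get ζ = −ln(OS)/√(π² + ln²(OS)) with OS = 0.170.
−ln 0.170 = 1.772, so ζ = 1.772/√(π² + 3.140) = 0.491.

ζ ≈ 0.491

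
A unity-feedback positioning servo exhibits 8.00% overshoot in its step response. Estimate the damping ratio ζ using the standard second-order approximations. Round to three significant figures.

Inverting the overshoot relation: ζ = |ln 0.0800|/√(π² + ln²0.0800) = 0.627.

ζ ≈ 0.627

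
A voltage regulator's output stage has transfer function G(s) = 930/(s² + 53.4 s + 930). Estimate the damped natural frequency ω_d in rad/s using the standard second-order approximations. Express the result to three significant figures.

Matching coefficients with s² + 2ζω_n s + ω_n² gives ω_n² = 930 ⇒ ω_n = 30.5 rad/s, and ζ = 53.4/(2ω_n) = 0.876.
The damped frequency ω_d = ω_n√(1−ζ²) = 14.7 rad/s.

ω_d ≈ 14.7 rad/s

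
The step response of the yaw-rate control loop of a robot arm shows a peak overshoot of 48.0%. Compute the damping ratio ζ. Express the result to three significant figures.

ζ ≈ 0.228

Inverting the overshoot relation: ζ = |ln 0.480|/√(π² + ln²0.480) = 0.228.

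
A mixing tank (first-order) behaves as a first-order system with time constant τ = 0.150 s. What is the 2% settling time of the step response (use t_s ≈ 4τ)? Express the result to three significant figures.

t_s ≈ 4τ = 0.600 s.

t_s ≈ 0.600 s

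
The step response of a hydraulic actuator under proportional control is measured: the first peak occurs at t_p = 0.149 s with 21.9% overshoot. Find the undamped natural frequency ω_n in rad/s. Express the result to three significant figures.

ω_n ≈ 23.4 rad/s

ζ from %OS: ζ = |ln 0.219|/√(π²+ln²0.219) = 0.435.
t_p = π/ω_d ⇒ ω_d = 21.1 rad/s; then ω_n = ω_d/√(1−ζ²) = 23.4 rad/s.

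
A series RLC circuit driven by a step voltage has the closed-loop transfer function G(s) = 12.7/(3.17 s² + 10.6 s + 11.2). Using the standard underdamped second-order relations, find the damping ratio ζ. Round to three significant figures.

ζ ≈ 0.889

Dividing through by 3.17: denominator becomes s² + 3.344 s + 3.533.
So ω_n = √3.533 = 1.88 rad/s and ζ = 3.344/(2·1.88) = 0.889.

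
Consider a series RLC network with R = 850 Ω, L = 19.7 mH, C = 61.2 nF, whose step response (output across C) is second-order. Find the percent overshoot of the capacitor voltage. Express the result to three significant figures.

For a series RLC circuit (capacitor voltage as output), ω_n = 1/√(LC) = 1/√(19.7 mH · 61.2 nF) = 28800 rad/s.
ζ = (R/2)·√(C/L) = (850/2)·√(61.2 nF/19.7 mH) = 0.749.
%OS = 100 e^{−πζ/√(1−ζ²)} with ζ = 0.749 gives 2.87%.

%OS ≈ 2.87%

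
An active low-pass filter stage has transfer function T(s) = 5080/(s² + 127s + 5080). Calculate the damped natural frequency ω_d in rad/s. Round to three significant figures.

ω_d ≈ 32.4 rad/s

ω_n = √5080 = 71.3 rad/s; ζ = 127/(2·71.3) = 0.891.
The damped frequency ω_d = ω_n√(1−ζ²) = 32.4 rad/s.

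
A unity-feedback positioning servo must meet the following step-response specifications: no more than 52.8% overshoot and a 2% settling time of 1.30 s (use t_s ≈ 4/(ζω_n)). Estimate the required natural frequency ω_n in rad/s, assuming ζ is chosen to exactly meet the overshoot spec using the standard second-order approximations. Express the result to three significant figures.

ζ = −ln(OS)/√(π² + (ln OS)²). With OS = 0.528, ln OS = −0.6387 and ζ = 0.6387/3.206 = 0.199.
Then ω_n = 4/(ζ t_s) = 4/(0.199 × 1.30) = 15.4 rad/s.

ω_n ≈ 15.4 rad/s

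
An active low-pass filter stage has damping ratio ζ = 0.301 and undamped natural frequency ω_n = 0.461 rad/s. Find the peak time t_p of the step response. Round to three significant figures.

The damped frequency is ω_d = ω_n√(1−ζ²) = 0.461·√(1−0.0906) = 0.440 rad/s.
Peak time t_p = π/ω_d = π/0.440 = 7.15 s.

t_p ≈ 7.15 s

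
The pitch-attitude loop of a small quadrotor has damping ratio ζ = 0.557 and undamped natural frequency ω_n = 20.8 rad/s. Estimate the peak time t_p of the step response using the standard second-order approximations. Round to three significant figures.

The damped frequency is ω_d = ω_n√(1−ζ²) = 20.8·√(1−0.310) = 17.3 rad/s.
Peak time t_p = π/ω_d = π/17.3 = 0.182 s.

t_p ≈ 0.182 s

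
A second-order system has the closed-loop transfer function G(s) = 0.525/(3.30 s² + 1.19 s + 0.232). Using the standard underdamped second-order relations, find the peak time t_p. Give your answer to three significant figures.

t_p ≈ 16.2 s

Dividing through by 3.30: denominator becomes s² + 0.3606 s + 0.07030.
So ω_n = √0.07030 = 0.265 rad/s and ζ = 0.3606/(2·0.265) = 0.680.
ω_d = 0.265·√(1 − 0.680²) = 0.194 rad/s. t_p = π/ω_d = 16.2 s.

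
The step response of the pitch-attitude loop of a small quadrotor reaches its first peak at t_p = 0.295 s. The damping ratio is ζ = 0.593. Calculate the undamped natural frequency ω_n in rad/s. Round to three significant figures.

Peak time t_p = π/ω_d, so ω_d = π/t_p = π/0.295 = 10.6 rad/s.
ω_n = ω_d/√(1−ζ²) = 10.6/√0.648 = 13.2 rad/s.

ω_n ≈ 13.2 rad/s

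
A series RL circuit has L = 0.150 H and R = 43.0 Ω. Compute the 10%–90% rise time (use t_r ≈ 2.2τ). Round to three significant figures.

τ = L/R = 0.150/43.0 = 0.00349 s.
t_r ≈ 2.2τ = 0.00767 s.

t_r ≈ 0.00767 s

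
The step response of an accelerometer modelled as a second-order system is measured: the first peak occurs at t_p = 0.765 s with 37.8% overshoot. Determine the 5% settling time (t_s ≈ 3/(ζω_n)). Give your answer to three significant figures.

t_s ≈ 2.36 s

ζ from %OS: ζ = |ln 0.378|/√(π²+ln²0.378) = 0.296.
t_p = π/ω_d ⇒ ω_d = 4.11 rad/s; then ω_n = ω_d/√(1−ζ²) = 4.30 rad/s.
t_s ≈ 3/(ζω_n) = 3/(0.296·4.30) = 2.36 s.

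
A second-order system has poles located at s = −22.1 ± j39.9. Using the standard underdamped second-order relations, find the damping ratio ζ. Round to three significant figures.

ζ ≈ 0.485

The poles are at −σ ± jω_d with σ = 22.1 and ω_d = 39.9, so ω_n = √(σ²+ω_d²) = 45.6 rad/s and ζ = σ/ω_n = 0.485.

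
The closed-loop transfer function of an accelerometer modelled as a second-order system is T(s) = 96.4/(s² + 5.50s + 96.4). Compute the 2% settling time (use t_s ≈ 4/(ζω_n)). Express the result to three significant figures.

Comparing the denominator to s² + 2ζω_n s + ω_n²: ω_n = √96.4 = 9.82 rad/s, and 2ζω_n = 5.50 so ζ = 5.50/(2·9.82) = 0.280.
t_s ≈ 4/(ζω_n) = 4/(0.280·9.82) = 1.45 s.

t_s ≈ 1.45 s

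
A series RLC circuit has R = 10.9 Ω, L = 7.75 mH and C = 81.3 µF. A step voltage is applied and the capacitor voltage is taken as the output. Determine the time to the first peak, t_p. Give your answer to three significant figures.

For a series RLC circuit (capacitor voltage as output), ω_n = 1/√(LC) = 1/√(7.75 mH · 81.3 µF) = 1260 rad/s.
ζ = (R/2)·√(C/L) = (10.9/2)·√(81.3 µF/7.75 mH) = 0.558.
ω_d = 1260·√(1 − 0.558²) = 1050 rad/s. t_p = π/ω_d = 0.00301 s.

t_p ≈ 0.00301 s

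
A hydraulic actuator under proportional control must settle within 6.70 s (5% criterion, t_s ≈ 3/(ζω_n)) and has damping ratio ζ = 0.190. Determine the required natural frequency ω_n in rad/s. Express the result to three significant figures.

Rearranging t_s ≈ 3/(ζω_n) gives ω_n = 3/(ζ·t_s) = 3/(0.190 × 6.70) = 2.36 rad/s.

ω_n ≈ 2.36 rad/s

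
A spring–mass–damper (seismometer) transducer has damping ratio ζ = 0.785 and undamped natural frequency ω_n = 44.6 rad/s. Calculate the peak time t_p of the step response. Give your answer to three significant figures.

The damped frequency is ω_d = ω_n√(1−ζ²) = 44.6·√(1−0.616) = 27.6 rad/s.
Peak time t_p = π/ω_d = π/27.6 = 0.114 s.

t_p ≈ 0.114 s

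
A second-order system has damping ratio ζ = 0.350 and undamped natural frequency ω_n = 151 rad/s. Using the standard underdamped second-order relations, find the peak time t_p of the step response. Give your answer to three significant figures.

t_p ≈ 0.0222 s

The damped frequency is ω_d = ω_n√(1−ζ²) = 151·√(1−0.122) = 141 rad/s.
Peak time t_p = π/ω_d = π/141 = 0.0222 s.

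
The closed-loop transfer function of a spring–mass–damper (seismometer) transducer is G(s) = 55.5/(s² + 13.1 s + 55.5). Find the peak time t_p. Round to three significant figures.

t_p ≈ 0.885 s

Matching coefficients with s² + 2ζω_n s + ω_n² gives ω_n² = 55.5 ⇒ ω_n = 7.45 rad/s, and ζ = 13.1/(2ω_n) = 0.879.
ω_d = 7.45·√(1 − 0.879²) = 3.55 rad/s. Then t_p = π/ω_d = 0.885 s.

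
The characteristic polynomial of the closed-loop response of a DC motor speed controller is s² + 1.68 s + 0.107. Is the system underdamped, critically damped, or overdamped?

a² − 4b = 2.4 > 0 (two distinct real roots); the system is overdamped.

overdamped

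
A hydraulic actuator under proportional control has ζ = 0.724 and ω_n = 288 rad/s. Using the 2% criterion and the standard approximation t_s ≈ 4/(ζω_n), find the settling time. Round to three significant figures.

t_s ≈ 0.0192 s

t_s ≈ 4/(ζω_n) = 4/(0.724 × 288) = 0.0192 s.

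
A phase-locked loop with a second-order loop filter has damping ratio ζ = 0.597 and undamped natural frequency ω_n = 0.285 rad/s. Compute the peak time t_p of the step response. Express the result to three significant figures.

The damped frequency is ω_d = ω_n√(1−ζ²) = 0.285·√(1−0.356) = 0.229 rad/s.
Peak time t_p = π/ω_d = π/0.229 = 13.7 s.

t_p ≈ 13.7 s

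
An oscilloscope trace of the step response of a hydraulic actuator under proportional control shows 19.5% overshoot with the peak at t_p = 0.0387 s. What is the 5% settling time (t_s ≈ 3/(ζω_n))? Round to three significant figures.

t_s ≈ 0.0710 s

ζ from %OS: ζ = |ln 0.195|/√(π²+ln²0.195) = 0.462.
t_p = π/ω_d ⇒ ω_d = 81.2 rad/s; then ω_n = ω_d/√(1−ζ²) = 91.5 rad/s.
t_s ≈ 3/(ζω_n) = 3/(0.462·91.5) = 0.0710 s.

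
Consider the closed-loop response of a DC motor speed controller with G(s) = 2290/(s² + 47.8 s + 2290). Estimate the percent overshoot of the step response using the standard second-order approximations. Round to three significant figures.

%OS ≈ 16.3%

ω_n = √2290 = 47.9 rad/s; ζ = 47.8/(2·47.9) = 0.499.
Overshoot: exp(−π·0.499/√(1−0.499²)) = 0.163, i.e. 16.3%.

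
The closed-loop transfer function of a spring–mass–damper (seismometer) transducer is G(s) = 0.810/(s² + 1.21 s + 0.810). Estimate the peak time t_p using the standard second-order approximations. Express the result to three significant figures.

Matching coefficients with s² + 2ζω_n s + ω_n² gives ω_n² = 0.810 ⇒ ω_n = 0.900 rad/s, and ζ = 1.21/(2ω_n) = 0.672.
ω_d = ω_n√(1−ζ²) = 0.666 rad/s. Then t_p = π/ω_d = 4.71 s.

t_p ≈ 4.71 s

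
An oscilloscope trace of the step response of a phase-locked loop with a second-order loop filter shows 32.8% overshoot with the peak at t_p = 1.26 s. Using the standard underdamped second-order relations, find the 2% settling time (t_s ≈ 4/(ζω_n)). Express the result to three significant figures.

From the overshoot, ζ = −ln(OS)/√(π²+ln²(OS)) = 0.334.
From t_p = π/ω_d, ω_d = π/1.26 = 2.49 rad/s, so ω_n = ω_d/√(1−ζ²) = 2.65 rad/s.
t_s ≈ 4/(ζω_n) = 4/(0.334·2.65) = 4.52 s.

t_s ≈ 4.52 s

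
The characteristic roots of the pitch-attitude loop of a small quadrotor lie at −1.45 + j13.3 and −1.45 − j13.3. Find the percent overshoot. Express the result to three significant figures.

%OS ≈ 71.0%

The poles are at −σ ± jω_d with σ = 1.45 and ω_d = 13.3, so ω_n = √(σ²+ω_d²) = 13.4 rad/s and ζ = σ/ω_n = 0.108.
Overshoot: exp(−π·0.108/√(1−0.108²)) = 0.710, i.e. 71.0%.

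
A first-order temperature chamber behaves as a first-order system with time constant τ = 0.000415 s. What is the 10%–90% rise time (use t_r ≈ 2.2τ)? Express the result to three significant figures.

t_r ≈ 2.2τ = 0.000913 s.

t_r ≈ 0.000913 s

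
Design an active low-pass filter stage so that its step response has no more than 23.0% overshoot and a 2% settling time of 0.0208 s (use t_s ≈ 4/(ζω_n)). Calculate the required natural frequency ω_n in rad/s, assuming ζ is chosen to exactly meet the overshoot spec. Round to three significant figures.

ζ = −ln(OS)/√(π² + (ln OS)²). With OS = 0.230, ln OS = −1.470 and ζ = 1.470/3.468 = 0.424.
From t_s ≈ 4/(ζω_n): ω_n = 4/(ζ·t_s) = 4/(0.424·0.0208) = 454 rad/s.

ω_n ≈ 454 rad/s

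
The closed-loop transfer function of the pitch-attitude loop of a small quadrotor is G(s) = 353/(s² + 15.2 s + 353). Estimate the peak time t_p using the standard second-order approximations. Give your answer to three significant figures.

Comparing the denominator to s² + 2ζω_n s + ω_n²: ω_n = √353 = 18.8 rad/s, and 2ζω_n = 15.2 so ζ = 15.2/(2·18.8) = 0.405.
ω_d = ω_n√(1−ζ²) = 17.2 rad/s. Then t_p = π/ω_d = 0.183 s.

t_p ≈ 0.183 s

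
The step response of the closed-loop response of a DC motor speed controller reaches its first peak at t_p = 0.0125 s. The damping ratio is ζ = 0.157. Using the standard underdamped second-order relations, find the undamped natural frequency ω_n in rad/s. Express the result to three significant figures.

ω_n ≈ 254 rad/s

Peak time t_p = π/ω_d, so ω_d = π/t_p = π/0.0125 = 251 rad/s.
ω_n = ω_d/√(1−ζ²) = 251/√0.975 = 254 rad/s.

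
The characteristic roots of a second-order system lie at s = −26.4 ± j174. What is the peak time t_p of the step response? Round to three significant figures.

t_p = π/ω_d with ω_d = 174 (the imaginary part), so t_p = 0.0181 s.

t_p ≈ 0.0181 s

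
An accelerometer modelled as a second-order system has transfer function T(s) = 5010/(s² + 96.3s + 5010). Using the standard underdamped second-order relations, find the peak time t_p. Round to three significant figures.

ω_n = √5010 = 70.8 rad/s; ζ = 96.3/(2·70.8) = 0.680.
ω_d = ω_n√(1−ζ²) = 51.9 rad/s. Then t_p = π/ω_d = 0.0606 s.

t_p ≈ 0.0606 s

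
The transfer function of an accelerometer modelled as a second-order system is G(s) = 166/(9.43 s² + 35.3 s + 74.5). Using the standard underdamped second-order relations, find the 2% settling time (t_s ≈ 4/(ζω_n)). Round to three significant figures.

t_s ≈ 2.14 s

Dividing through by 9.43: denominator becomes s² + 3.743 s + 7.900.
So ω_n = √7.900 = 2.81 rad/s and ζ = 3.743/(2·2.81) = 0.666.
t_s ≈ 4/(ζω_n) = 2.14 s.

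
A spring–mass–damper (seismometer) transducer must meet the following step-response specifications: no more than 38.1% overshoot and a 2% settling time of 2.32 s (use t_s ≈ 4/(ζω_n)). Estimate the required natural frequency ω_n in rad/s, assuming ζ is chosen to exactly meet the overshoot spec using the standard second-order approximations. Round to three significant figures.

ζ = −ln(OS)/√(π² + (ln OS)²). With OS = 0.381, ln OS = −0.9650 and ζ = 0.9650/3.286 = 0.294.
Then ω_n = 4/(ζ t_s) = 4/(0.294 × 2.32) = 5.87 rad/s.

ω_n ≈ 5.87 rad/s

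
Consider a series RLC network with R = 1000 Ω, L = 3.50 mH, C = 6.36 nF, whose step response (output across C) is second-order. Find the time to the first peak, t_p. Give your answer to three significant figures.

t_p ≈ 0.0000201 s

For a series RLC circuit (capacitor voltage as output), ω_n = 1/√(LC) = 1/√(3.50 mH · 6.36 nF) = 212000 rad/s.
ζ = (R/2)·√(C/L) = (1000/2)·√(6.36 nF/3.50 mH) = 0.674.
The damped frequency ω_d = ω_n√(1−ζ²) = 157000 rad/s. t_p = π/ω_d = 0.0000201 s.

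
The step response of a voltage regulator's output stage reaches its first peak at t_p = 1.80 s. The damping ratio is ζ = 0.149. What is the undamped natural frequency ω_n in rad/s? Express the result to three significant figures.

Peak time t_p = π/ω_d, so ω_d = π/t_p = π/1.80 = 1.75 rad/s.
ω_n = ω_d/√(1−ζ²) = 1.75/√0.978 = 1.77 rad/s.

ω_n ≈ 1.77 rad/s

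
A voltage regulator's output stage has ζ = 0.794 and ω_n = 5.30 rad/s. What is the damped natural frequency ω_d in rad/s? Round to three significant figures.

ω_d ≈ 3.22 rad/s

ω_d = ω_n√(1−ζ²) = 5.30·√0.370 = 3.22 rad/s.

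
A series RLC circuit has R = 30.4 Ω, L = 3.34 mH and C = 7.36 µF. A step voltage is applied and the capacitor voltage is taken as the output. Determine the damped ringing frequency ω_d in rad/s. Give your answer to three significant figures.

For a series RLC circuit (capacitor voltage as output), ω_n = 1/√(LC) = 1/√(3.34 mH · 7.36 µF) = 6380 rad/s.
ζ = (R/2)·√(C/L) = (30.4/2)·√(7.36 µF/3.34 mH) = 0.714.
ω_d = ω_n√(1−ζ²) = 4470 rad/s.

ω_d ≈ 4470 rad/s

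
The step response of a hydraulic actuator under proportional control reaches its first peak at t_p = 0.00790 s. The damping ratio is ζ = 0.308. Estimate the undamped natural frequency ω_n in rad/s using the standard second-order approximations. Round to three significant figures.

ω_n ≈ 418 rad/s

Peak time t_p = π/ω_d, so ω_d = π/t_p = π/0.00790 = 398 rad/s.
ω_n = ω_d/√(1−ζ²) = 398/√0.905 = 418 rad/s.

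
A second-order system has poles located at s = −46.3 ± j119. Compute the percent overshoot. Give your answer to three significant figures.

%OS ≈ 29.5%

The poles are at −σ ± jω_d with σ = 46.3 and ω_d = 119, so ω_n = √(σ²+ω_d²) = 128 rad/s and ζ = σ/ω_n = 0.363.
Overshoot: exp(−π·0.363/√(1−0.363²)) = 0.295, i.e. 29.5%.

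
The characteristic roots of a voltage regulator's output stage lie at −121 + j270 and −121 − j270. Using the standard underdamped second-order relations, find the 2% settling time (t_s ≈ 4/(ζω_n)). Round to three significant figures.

For poles at −σ ± jω_d, ζω_n = σ = 121, so t_s ≈ 4/σ = 0.0331 s.

t_s ≈ 0.0331 s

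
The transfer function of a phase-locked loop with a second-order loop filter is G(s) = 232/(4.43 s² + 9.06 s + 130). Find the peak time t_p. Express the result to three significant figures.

t_p ≈ 0.591 s

Dividing through by 4.43: denominator becomes s² + 2.045 s + 29.35.
So ω_n = √29.35 = 5.42 rad/s and ζ = 2.045/(2·5.42) = 0.189.
ω_d = 5.42·√(1 − 0.189²) = 5.32 rad/s. t_p = π/ω_d = 0.591 s.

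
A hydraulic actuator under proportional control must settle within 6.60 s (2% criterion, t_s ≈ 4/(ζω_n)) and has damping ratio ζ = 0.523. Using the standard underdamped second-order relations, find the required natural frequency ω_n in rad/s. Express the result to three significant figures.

ω_n ≈ 1.16 rad/s

Rearranging t_s ≈ 4/(ζω_n) gives ω_n = 4/(ζ·t_s) = 4/(0.523 × 6.60) = 1.16 rad/s.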